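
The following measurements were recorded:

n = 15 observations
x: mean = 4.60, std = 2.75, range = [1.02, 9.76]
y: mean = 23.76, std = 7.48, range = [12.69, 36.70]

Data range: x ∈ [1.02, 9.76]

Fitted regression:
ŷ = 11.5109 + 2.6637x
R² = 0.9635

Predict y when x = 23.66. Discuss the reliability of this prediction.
ŷ = 74.5340, but this is extrapolation (above the data range [1.02, 9.76]) and may be unreliable.

Prediction calculation:
ŷ = 11.5109 + 2.6637 × 23.66
ŷ = 74.5340

Reliability:
- Data range: x ∈ [1.02, 9.76]
- Prediction point: x = 23.66 is 13.90 units above the observed range → this is EXTRAPOLATION, not interpolation

Why that matters here:
- The linear relationship may not hold outside the observed range
- R² describes fit only over the sampled x values; it says nothing about behaviour beyond them
- There are no observations near this x to validate the fitted line there

A defensible statement: 'if the linear trend continued to x = 23.66, y would be about 74.5340' — the premise is untested.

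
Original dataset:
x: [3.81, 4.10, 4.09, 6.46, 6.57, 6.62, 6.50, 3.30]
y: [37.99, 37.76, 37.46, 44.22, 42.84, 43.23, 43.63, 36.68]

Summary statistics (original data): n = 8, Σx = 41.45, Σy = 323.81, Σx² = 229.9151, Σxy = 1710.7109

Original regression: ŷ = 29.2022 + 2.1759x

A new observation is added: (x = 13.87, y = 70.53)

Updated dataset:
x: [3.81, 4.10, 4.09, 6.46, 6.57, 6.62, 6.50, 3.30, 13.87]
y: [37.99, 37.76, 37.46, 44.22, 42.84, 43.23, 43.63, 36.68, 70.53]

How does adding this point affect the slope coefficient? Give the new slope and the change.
Adding the point moves β₁ from 2.1759 to 3.2226, i.e. it increases by 1.0467 (+48.1%).

The new point has HIGH LEVERAGE: x = 13.87 is far from the original mean x̄ = 41.45/8 ≈ 5.18 (original range [3.30, 6.62]).

Step 1: Update the sums with the new point (n goes from 8 to 9)
Σx  = 41.45 + 13.87 = 55.32
Σy  = 323.81 + 70.53 = 394.34
Σx² = 229.9151 + 13.87² = 229.9151 + 192.3769 = 422.2920
Σxy = 1710.7109 + 13.87×70.53 = 1710.7109 + 978.2511 = 2688.9620

Step 2: Recompute the slope with b₁ = (nΣxy − ΣxΣy) / (nΣx² − (Σx)²)
Numerator   = 9×2688.9620 − 55.32×394.34 = 24200.6580 − 21814.8888 = 2385.7692
Denominator = 9×422.2920 − 55.32² = 3800.6280 − 3060.3024 = 740.3256
b₁(new) = 2385.7692 / 740.3256 = 3.2226

(Same formula on the original sums: (8×1710.7109 − 41.45×323.81) / (8×229.9151 − 41.45²) = 263.7627 / 121.2183 = 2.1759, matching the given fit.)

Step 3: Change in slope
Δβ₁ = 3.2226 − 2.1759 = +1.0467
Relative change = +1.0467 / 2.1759 × 100% = +48.1%
→ the slope increases when the point is added.

Because the point sits above the extension of the original line at a high-leverage x, it tilts the fit up.
In practice: check such a point for data-entry or measurement error; investigate whether it comes from the same population as the rest of the sample.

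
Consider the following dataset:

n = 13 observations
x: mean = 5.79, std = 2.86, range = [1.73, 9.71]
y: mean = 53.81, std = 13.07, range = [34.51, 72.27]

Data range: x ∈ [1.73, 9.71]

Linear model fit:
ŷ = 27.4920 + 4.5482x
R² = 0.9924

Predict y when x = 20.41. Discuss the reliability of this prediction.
The equation gives ŷ = 120.3208; however x = 20.41 is 10.70 units above the observed range, so this extrapolated value should not be trusted.

Prediction calculation:
ŷ = 27.4920 + 4.5482 × 20.41
ŷ = 120.3208

Reliability:
- Data range: x ∈ [1.73, 9.71]
- Prediction point: x = 20.41 is 10.70 units above the observed range → this is EXTRAPOLATION, not interpolation

Why that matters here:
- Real relationships often flatten, saturate, or turn nonlinear at extremes
- The linear relationship may not hold outside the observed range
- The standard error of prediction grows with (x − x̄)², and x = 20.41 is far from x̄ = 5.79

Report the number if required, but flag clearly that it is an extrapolation.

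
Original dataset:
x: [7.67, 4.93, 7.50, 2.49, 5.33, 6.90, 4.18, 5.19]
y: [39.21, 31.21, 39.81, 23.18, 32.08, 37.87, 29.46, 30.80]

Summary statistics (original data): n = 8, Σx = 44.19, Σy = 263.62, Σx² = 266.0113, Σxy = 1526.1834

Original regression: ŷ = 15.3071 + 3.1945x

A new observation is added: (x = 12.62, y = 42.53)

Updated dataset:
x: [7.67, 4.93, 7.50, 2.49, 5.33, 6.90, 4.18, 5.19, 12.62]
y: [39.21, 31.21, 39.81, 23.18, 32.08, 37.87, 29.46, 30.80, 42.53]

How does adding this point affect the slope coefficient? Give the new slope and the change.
The slope changes from 3.1945 to 1.9560 (change of -1.2385, or -38.8%).

The new point has HIGH LEVERAGE: x = 12.62 is far from the original mean x̄ = 44.19/8 ≈ 5.52 (original range [2.49, 7.67]).

Step 1: Update the sums with the new point (n goes from 8 to 9)
Σx  = 44.19 + 12.62 = 56.81
Σy  = 263.62 + 42.53 = 306.15
Σx² = 266.0113 + 12.62² = 266.0113 + 159.2644 = 425.2757
Σxy = 1526.1834 + 12.62×42.53 = 1526.1834 + 536.7286 = 2062.9120

Step 2: Recompute the slope with b₁ = (nΣxy − ΣxΣy) / (nΣx² − (Σx)²)
Numerator   = 9×2062.9120 − 56.81×306.15 = 18566.2080 − 17392.3815 = 1173.8265
Denominator = 9×425.2757 − 56.81² = 3827.4813 − 3227.3761 = 600.1052
b₁(new) = 1173.8265 / 600.1052 = 1.9560

(Same formula on the original sums: (8×1526.1834 − 44.19×263.62) / (8×266.0113 − 44.19²) = 560.0994 / 175.3343 = 3.1945, matching the given fit.)

Step 3: Change in slope
Δβ₁ = 1.9560 − 3.1945 = -1.2385
Relative change = -1.2385 / 3.1945 × 100% = -38.8%
→ the slope decreases when the point is added.

A high-leverage point only changes the slope if it is off the original line; here y = 42.53 is below the original trend, so the slope decreases.
In practice: investigate whether it comes from the same population as the rest of the sample; check such a point for data-entry or measurement error.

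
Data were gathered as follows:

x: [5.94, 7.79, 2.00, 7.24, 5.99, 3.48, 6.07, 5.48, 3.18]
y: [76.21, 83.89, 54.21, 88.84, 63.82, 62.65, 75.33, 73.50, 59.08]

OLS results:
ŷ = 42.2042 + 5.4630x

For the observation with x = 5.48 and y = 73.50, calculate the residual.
Residual = 1.3586

The residual is the difference between the actual value and the predicted value:

Residual = y - ŷ

Step 1: Calculate predicted value
ŷ = 42.2042 + 5.4630 × 5.48
ŷ = 72.1414

Step 2: Calculate residual
Residual = 73.50 - 72.1414
Residual = 1.3586

Sign check: y > ŷ, so the point is above the line and the fit underestimates here.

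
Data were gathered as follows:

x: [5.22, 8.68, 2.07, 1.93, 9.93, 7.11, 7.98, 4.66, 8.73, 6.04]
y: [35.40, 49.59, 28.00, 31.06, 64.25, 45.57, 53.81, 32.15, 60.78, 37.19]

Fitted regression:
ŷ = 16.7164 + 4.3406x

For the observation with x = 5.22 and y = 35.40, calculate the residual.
Residual = -3.9743

The residual is the difference between the actual value and the predicted value:

Residual = y - ŷ

Step 1: Calculate predicted value
ŷ = 16.7164 + 4.3406 × 5.22
ŷ = 39.3743

Step 2: Calculate residual
Residual = 35.40 - 39.3743
Residual = -3.9743

Sign check: y < ŷ, so the point is below the line and the fit overestimates here.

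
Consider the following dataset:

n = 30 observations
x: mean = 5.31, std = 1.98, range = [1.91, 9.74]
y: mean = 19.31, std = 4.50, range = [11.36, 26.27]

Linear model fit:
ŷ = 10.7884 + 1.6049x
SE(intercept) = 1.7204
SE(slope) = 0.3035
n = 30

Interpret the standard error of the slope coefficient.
SE(slope) = 0.3035 measures the uncertainty in the estimated slope. The coefficient is estimated precisely (SE/|β̂₁| = 18.9%).

SE(β̂₁) = 0.3035 says: if we drew many samples of n = 30 from the same population and refit each time, the fitted slopes would scatter with a standard deviation of roughly 0.3035 around the true β₁.

Relative precision:
- SE / |β̂₁| = 0.3035 / 1.6049 = 18.9%
- Rule of thumb (under 20%: precise; 20% to under 50%: moderately precise; 50% or more: imprecise) → precise

Rough 95% range (±2 SE): 1.6049 ± 0.6070 → (0.9979, 2.2119).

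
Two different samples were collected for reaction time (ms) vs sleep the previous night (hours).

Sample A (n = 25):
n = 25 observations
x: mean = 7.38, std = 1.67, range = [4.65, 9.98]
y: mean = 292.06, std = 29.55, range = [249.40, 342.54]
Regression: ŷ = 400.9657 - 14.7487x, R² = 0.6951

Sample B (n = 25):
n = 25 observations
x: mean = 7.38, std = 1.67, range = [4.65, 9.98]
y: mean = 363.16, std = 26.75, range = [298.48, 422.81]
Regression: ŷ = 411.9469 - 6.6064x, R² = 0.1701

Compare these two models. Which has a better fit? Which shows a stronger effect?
Model A has the better fit (R² = 0.6951 vs 0.1701). Model A shows the stronger effect (|β₁| = 14.7487 vs 6.6064).

Model Comparison:

Fit — compare R²:
- Model A: R² = 0.6951 → 69.51% of variance in reaction time explained
- Model B: R² = 0.1701 → 17.01% of variance in reaction time explained
- 0.6951 > 0.1701 → Model A has the better fit

Strength of effect — compare |β₁|:
- Model A: β₁ = -14.7487 → predicted reaction time falls 14.7487 ms per additional hour of sleep
- Model B: β₁ = -6.6064 → predicted reaction time falls 6.6064 ms per additional hour of sleep
- |-14.7487| > |-6.6064| → Model A shows the stronger marginal effect

Note: The two samples could reflect different populations, time periods, or measurement quality.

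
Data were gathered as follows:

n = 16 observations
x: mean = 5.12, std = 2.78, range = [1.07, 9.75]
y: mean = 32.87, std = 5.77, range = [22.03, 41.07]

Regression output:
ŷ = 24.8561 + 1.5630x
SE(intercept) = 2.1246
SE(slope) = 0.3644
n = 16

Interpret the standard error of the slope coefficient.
SE(slope) = 0.3644 measures the uncertainty in the estimated slope. The coefficient is estimated with moderate precision (SE/|β̂₁| = 23.3%).

SE(β̂₁) = s / √Sxx, where s is the residual standard deviation and Sxx = Σ(x − x̄)². It is the yardstick for how far β̂₁ = 1.5630 could plausibly be from the true slope.

Relative precision:
- SE / |β̂₁| = 0.3644 / 1.5630 = 23.3%
- Rule of thumb (under 20%: precise; 20% to under 50%: moderately precise; 50% or more: imprecise) → moderately precise

Link to interval estimation: a confidence interval for β₁ is β̂₁ ± t* × 0.3644, so SE sets the half-width per unit of t*.

What drives SE(β̂₁): wider spread of x values → smaller SE; larger n (here n = 16) → smaller SE.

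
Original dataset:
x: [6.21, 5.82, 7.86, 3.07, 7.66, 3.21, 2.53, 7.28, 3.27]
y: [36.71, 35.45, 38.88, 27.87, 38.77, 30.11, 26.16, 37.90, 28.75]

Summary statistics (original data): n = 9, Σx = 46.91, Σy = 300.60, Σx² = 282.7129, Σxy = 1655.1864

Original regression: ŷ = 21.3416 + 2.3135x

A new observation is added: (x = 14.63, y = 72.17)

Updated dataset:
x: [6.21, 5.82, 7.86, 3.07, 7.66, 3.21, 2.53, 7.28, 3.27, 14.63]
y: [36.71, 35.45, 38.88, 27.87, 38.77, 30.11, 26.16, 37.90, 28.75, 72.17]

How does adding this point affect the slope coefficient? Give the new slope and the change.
New slope β₁ = 3.5330 versus 2.3135 before: a change of +1.2195 (+52.7%).

The new point has HIGH LEVERAGE: x = 14.63 is far from the original mean x̄ = 46.91/9 ≈ 5.21 (original range [2.53, 7.86]).

Step 1: Update the sums with the new point (n goes from 9 to 10)
Σx  = 46.91 + 14.63 = 61.54
Σy  = 300.60 + 72.17 = 372.77
Σx² = 282.7129 + 14.63² = 282.7129 + 214.0369 = 496.7498
Σxy = 1655.1864 + 14.63×72.17 = 1655.1864 + 1055.8471 = 2711.0335

Step 2: Recompute the slope with b₁ = (nΣxy − ΣxΣy) / (nΣx² − (Σx)²)
Numerator   = 10×2711.0335 − 61.54×372.77 = 27110.3350 − 22940.2658 = 4170.0692
Denominator = 10×496.7498 − 61.54² = 4967.4980 − 3787.1716 = 1180.3264
b₁(new) = 4170.0692 / 1180.3264 = 3.5330

(Same formula on the original sums: (9×1655.1864 − 46.91×300.60) / (9×282.7129 − 46.91²) = 795.5316 / 343.8680 = 2.3135, matching the given fit.)

Step 3: Change in slope
Δβ₁ = 3.5330 − 2.3135 = +1.2195
Relative change = +1.2195 / 2.3135 × 100% = +52.7%
→ the slope increases when the point is added.

Because the point sits above the extension of the original line at a high-leverage x, it tilts the fit up.
In practice: refit with and without it and report both if conclusions differ; investigate whether it comes from the same population as the rest of the sample.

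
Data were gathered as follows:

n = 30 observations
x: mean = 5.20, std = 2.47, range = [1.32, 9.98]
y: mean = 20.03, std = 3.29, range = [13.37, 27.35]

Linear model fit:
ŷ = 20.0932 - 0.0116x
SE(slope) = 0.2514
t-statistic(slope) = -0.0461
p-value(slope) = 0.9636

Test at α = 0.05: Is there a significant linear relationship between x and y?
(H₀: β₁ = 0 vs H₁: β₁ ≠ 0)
Fail to reject H₀: p-value = 0.9636 ≥ α = 0.05. The linear relationship is not significant at the 5% level.

Hypothesis test for the slope coefficient:

H₀: β₁ = 0 (no linear relationship)
H₁: β₁ ≠ 0 (linear relationship exists)

Test statistic: t = β̂₁ / SE(β̂₁) = -0.0116 / 0.2514 = -0.0461

The p-value (0.9636) is the probability, under H₀, of a t-statistic at least as extreme as |t| = 0.0461 (two-sided, df = n − 2 = 28).

Decision rule: reject H₀ if p-value < α.
p-value = 0.9636 ≥ α = 0.05 → fail to reject H₀.

There is not sufficient evidence at the 5% significance level to conclude that a linear relationship exists between x and y.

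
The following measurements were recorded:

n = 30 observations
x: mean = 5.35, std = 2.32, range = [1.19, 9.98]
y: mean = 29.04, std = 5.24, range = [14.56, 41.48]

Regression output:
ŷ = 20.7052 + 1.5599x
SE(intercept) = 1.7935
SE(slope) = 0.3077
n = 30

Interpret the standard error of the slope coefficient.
The slope 1.5599 is pinned down to within about ±0.3077 (one SE) by these data — relative uncertainty 19.7%, i.e. precise.

SE(β̂₁) = s / √Sxx, where s is the residual standard deviation and Sxx = Σ(x − x̄)². It is the yardstick for how far β̂₁ = 1.5599 could plausibly be from the true slope.

Relative precision:
- SE / |β̂₁| = 0.3077 / 1.5599 = 19.7%
- Rule of thumb (under 20%: precise; 20% to under 50%: moderately precise; 50% or more: imprecise) → precise

Link to interval estimation: a confidence interval for β₁ is β̂₁ ± t* × 0.3077, so SE sets the half-width per unit of t*.

What drives SE(β̂₁): wider spread of x values → smaller SE; more residual scatter → larger SE.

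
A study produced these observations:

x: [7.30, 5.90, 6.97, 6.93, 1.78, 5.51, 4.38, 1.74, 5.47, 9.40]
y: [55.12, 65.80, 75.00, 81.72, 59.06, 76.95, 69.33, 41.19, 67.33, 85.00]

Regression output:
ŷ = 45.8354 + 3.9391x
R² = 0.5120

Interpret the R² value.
About 51.20% of the variability in y is accounted for by the regression on x (R² = 0.5120) — a moderate linear fit.

R² = 1 − SS_res/SS_tot compares the residual scatter to the total scatter of y about its mean.

Here R² = 0.5120:
- Explained: 51.20% of the variation in y
- Unexplained (residual): 100% − 51.20% = 48.80%
- Rule of thumb (below 0.3 weak; 0.3 to below 0.7 moderate; 0.7 and above strong) → moderate

Note: R² never decreases when predictors are added, so it should not be used alone to compare models of different size.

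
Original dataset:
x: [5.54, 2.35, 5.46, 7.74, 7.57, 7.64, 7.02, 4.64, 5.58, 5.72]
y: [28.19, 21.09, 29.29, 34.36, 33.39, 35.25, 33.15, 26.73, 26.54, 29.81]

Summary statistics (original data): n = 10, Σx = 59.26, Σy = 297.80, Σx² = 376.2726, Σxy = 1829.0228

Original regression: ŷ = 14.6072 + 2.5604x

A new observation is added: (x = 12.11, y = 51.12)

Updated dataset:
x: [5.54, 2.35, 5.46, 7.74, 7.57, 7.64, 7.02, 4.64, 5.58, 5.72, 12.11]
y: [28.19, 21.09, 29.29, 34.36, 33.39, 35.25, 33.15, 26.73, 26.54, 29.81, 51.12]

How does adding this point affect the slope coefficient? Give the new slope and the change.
New slope β₁ = 3.0775 versus 2.5604 before: a change of +0.5171 (+20.2%).

x = 12.11 lies well outside the original x-range [2.35, 7.74] (x̄ ≈ 5.93), so this observation has high leverage and can move the slope substantially.

Step 1: Update the sums with the new point (n goes from 10 to 11)
Σx  = 59.26 + 12.11 = 71.37
Σy  = 297.80 + 51.12 = 348.92
Σx² = 376.2726 + 12.11² = 376.2726 + 146.6521 = 522.9247
Σxy = 1829.0228 + 12.11×51.12 = 1829.0228 + 619.0632 = 2448.0860

Step 2: Recompute the slope with b₁ = (nΣxy − ΣxΣy) / (nΣx² − (Σx)²)
Numerator   = 11×2448.0860 − 71.37×348.92 = 26928.9460 − 24902.4204 = 2026.5256
Denominator = 11×522.9247 − 71.37² = 5752.1717 − 5093.6769 = 658.4948
b₁(new) = 2026.5256 / 658.4948 = 3.0775

(Same formula on the original sums: (10×1829.0228 − 59.26×297.80) / (10×376.2726 − 59.26²) = 642.6000 / 250.9784 = 2.5604, matching the given fit.)

Step 3: Change in slope
Δβ₁ = 3.0775 − 2.5604 = +0.5171
Relative change = +0.5171 / 2.5604 × 100% = +20.2%
→ the slope increases when the point is added.

Because the point sits above the extension of the original line at a high-leverage x, it tilts the fit up.
In practice: check such a point for data-entry or measurement error.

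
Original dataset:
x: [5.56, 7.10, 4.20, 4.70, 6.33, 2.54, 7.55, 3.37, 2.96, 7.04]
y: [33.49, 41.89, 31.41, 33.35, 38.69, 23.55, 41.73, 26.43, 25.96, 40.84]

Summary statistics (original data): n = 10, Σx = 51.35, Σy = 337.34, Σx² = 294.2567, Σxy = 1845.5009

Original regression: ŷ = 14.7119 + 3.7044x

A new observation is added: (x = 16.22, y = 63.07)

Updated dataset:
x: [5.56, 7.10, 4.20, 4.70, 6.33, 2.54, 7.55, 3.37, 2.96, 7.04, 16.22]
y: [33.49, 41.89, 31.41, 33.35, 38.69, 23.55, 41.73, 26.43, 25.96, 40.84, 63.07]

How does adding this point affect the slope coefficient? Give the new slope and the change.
The slope changes from 3.7044 to 2.8738 (change of -0.8306, or -22.4%).

The new point has HIGH LEVERAGE: x = 16.22 is far from the original mean x̄ = 51.35/10 ≈ 5.14 (original range [2.54, 7.55]).

Step 1: Update the sums with the new point (n goes from 10 to 11)
Σx  = 51.35 + 16.22 = 67.57
Σy  = 337.34 + 63.07 = 400.41
Σx² = 294.2567 + 16.22² = 294.2567 + 263.0884 = 557.3451
Σxy = 1845.5009 + 16.22×63.07 = 1845.5009 + 1022.9954 = 2868.4963

Step 2: Recompute the slope with b₁ = (nΣxy − ΣxΣy) / (nΣx² − (Σx)²)
Numerator   = 11×2868.4963 − 67.57×400.41 = 31553.4593 − 27055.7037 = 4497.7556
Denominator = 11×557.3451 − 67.57² = 6130.7961 − 4565.7049 = 1565.0912
b₁(new) = 4497.7556 / 1565.0912 = 2.8738

(Same formula on the original sums: (10×1845.5009 − 51.35×337.34) / (10×294.2567 − 51.35²) = 1132.6000 / 305.7445 = 3.7044, matching the given fit.)

Step 3: Change in slope
Δβ₁ = 2.8738 − 3.7044 = -0.8306
Relative change = -0.8306 / 3.7044 × 100% = -22.4%
→ the slope decreases when the point is added.

A high-leverage point only changes the slope if it is off the original line; here y = 63.07 is below the original trend, so the slope decreases.
In practice: investigate whether it comes from the same population as the rest of the sample.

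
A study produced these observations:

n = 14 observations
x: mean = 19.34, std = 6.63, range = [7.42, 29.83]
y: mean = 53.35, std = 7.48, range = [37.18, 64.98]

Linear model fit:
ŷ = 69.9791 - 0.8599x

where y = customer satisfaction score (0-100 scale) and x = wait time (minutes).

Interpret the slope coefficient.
For each additional minute of wait time, predicted satisfaction score decreases by approximately 0.8599 points.

The slope coefficient β₁ = -0.8599 represents the marginal effect of wait time on satisfaction score.

Interpretation:
- Wait time up by 1 minute → predicted satisfaction score decreases by 0.8599 points
- This is a linear approximation: the same per-unit change is assumed across the whole observed x range
- The slope describes association in these data, not necessarily a causal effect

(β₀ = 69.9791 is the fitted value at x = 0 and is not part of the slope interpretation.)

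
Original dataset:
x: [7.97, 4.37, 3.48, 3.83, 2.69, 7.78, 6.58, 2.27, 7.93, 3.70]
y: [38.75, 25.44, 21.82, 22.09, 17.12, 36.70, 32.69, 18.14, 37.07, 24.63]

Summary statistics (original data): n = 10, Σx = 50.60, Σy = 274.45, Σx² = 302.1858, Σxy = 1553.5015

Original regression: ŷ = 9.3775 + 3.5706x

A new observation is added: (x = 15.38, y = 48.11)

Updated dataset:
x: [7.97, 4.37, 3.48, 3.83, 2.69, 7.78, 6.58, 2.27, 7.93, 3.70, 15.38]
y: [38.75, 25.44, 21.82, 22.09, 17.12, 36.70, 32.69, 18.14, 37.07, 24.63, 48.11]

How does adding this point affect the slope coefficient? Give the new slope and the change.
Adding the point moves β₁ from 3.5706 to 2.5086, i.e. it decreases by 1.0620 (-29.7%).

x = 15.38 lies well outside the original x-range [2.27, 7.97] (x̄ ≈ 5.06), so this observation has high leverage and can move the slope substantially.

Step 1: Update the sums with the new point (n goes from 10 to 11)
Σx  = 50.60 + 15.38 = 65.98
Σy  = 274.45 + 48.11 = 322.56
Σx² = 302.1858 + 15.38² = 302.1858 + 236.5444 = 538.7302
Σxy = 1553.5015 + 15.38×48.11 = 1553.5015 + 739.9318 = 2293.4333

Step 2: Recompute the slope with b₁ = (nΣxy − ΣxΣy) / (nΣx² − (Σx)²)
Numerator   = 11×2293.4333 − 65.98×322.56 = 25227.7663 − 21282.5088 = 3945.2575
Denominator = 11×538.7302 − 65.98² = 5926.0322 − 4353.3604 = 1572.6718
b₁(new) = 3945.2575 / 1572.6718 = 2.5086

(Same formula on the original sums: (10×1553.5015 − 50.60×274.45) / (10×302.1858 − 50.60²) = 1647.8450 / 461.4980 = 3.5706, matching the given fit.)

Step 3: Change in slope
Δβ₁ = 2.5086 − 3.5706 = -1.0620
Relative change = -1.0620 / 3.5706 × 100% = -29.7%
→ the slope decreases when the point is added.

Because the point sits below the extension of the original line at a high-leverage x, it tilts the fit down.
In practice: examine leverage (hᵢ) and Cook's distance rather than deleting it automatically.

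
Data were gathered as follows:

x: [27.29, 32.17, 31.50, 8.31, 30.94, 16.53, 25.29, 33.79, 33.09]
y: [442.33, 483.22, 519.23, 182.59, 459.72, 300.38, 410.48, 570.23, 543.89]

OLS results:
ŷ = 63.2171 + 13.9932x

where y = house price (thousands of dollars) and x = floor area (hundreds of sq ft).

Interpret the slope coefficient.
An increase of one hundred sq ft in floor area is associated with a 13.9932 thousand dollars increase in predicted house price.

The slope coefficient β₁ = 13.9932 represents the marginal effect of floor area on house price.

Interpretation:
- Floor area up by 1 hundred sq ft → predicted house price increases by 13.9932 thousand dollars
- The effect is assumed constant over the observed range of x (linearity)
- The sign (+) gives the direction; the magnitude 13.9932 gives the size of the effect per hundred sq ft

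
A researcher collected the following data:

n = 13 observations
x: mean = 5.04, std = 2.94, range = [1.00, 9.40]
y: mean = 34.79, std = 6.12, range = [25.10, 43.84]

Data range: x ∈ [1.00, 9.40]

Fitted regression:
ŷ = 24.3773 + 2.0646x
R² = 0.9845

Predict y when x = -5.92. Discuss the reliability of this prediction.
ŷ = 12.1549, but this is extrapolation (below the data range [1.00, 9.40]) and may be unreliable.

Prediction calculation:
ŷ = 24.3773 + 2.0646 × (-5.92)
ŷ = 12.1549

Reliability:
- Data range: x ∈ [1.00, 9.40]
- Prediction point: x = -5.92 is 6.92 units below the observed range → this is EXTRAPOLATION, not interpolation

Why that matters here:
- Real relationships often flatten, saturate, or turn nonlinear at extremes
- The linear relationship may not hold outside the observed range

The R² = 0.9845 only validates the fit within [1.00, 9.40]; treat ŷ = 12.1549 with caution.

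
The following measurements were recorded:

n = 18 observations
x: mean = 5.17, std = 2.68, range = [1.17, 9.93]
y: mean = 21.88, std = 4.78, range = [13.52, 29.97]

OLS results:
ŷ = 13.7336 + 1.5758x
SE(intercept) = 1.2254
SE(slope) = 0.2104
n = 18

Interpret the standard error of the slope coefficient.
SE(slope) = 0.2104 measures the uncertainty in the estimated slope. The coefficient is estimated precisely (SE/|β̂₁| = 13.4%).

SE(β̂₁) = 0.2104 says: if we drew many samples of n = 18 from the same population and refit each time, the fitted slopes would scatter with a standard deviation of roughly 0.2104 around the true β₁.

Relative precision:
- SE / |β̂₁| = 0.2104 / 1.5758 = 13.4%
- Rule of thumb (under 20%: precise; 20% to under 50%: moderately precise; 50% or more: imprecise) → precise

Link to the t-test: t = β̂₁ / SE(β̂₁) = 1.5758 / 0.2104 = 7.4895, the statistic for H₀: β₁ = 0.

What drives SE(β̂₁): wider spread of x values → smaller SE.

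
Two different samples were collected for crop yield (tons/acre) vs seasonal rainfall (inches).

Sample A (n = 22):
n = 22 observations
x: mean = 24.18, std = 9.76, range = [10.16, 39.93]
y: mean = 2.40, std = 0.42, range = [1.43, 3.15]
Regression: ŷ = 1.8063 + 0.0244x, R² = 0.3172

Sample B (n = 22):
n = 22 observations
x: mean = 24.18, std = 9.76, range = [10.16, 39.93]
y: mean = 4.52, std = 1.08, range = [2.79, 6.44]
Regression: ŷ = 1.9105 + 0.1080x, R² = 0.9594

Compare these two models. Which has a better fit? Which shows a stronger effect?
Model B has the better fit (R² = 0.9594 vs 0.3172). Model B shows the stronger effect (|β₁| = 0.1080 vs 0.0244).

Model Comparison:

Goodness of fit (R²):
- Model A: R² = 0.3172 → 31.72% of variance in crop yield explained
- Model B: R² = 0.9594 → 95.94% of variance in crop yield explained
- 0.9594 > 0.3172 → Model B has the better fit

Strength of effect — compare |β₁|:
- Model A: β₁ = 0.0244 → predicted crop yield rises 0.0244 tons/acre per additional inch of rainfall
- Model B: β₁ = 0.1080 → predicted crop yield rises 0.1080 tons/acre per additional inch of rainfall
- |0.0244| < |0.1080| → Model B shows the stronger marginal effect

Note: A better fit (higher R²) doesn't necessarily mean a more important relationship.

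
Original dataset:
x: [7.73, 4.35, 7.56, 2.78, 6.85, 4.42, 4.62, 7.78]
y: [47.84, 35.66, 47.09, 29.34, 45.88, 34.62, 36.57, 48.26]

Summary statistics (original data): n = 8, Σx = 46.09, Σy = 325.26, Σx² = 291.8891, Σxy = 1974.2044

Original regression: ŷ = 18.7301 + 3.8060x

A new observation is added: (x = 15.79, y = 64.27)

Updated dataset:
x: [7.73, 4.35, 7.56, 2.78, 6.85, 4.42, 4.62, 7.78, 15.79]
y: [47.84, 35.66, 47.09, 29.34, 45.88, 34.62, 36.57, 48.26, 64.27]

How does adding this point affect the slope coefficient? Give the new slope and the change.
The slope changes from 3.8060 to 2.6849 (change of -1.1211, or -29.5%).

x = 15.79 lies well outside the original x-range [2.78, 7.78] (x̄ ≈ 5.76), so this observation has high leverage and can move the slope substantially.

Step 1: Update the sums with the new point (n goes from 8 to 9)
Σx  = 46.09 + 15.79 = 61.88
Σy  = 325.26 + 64.27 = 389.53
Σx² = 291.8891 + 15.79² = 291.8891 + 249.3241 = 541.2132
Σxy = 1974.2044 + 15.79×64.27 = 1974.2044 + 1014.8233 = 2989.0277

Step 2: Recompute the slope with b₁ = (nΣxy − ΣxΣy) / (nΣx² − (Σx)²)
Numerator   = 9×2989.0277 − 61.88×389.53 = 26901.2493 − 24104.1164 = 2797.1329
Denominator = 9×541.2132 − 61.88² = 4870.9188 − 3829.1344 = 1041.7844
b₁(new) = 2797.1329 / 1041.7844 = 2.6849

(Same formula on the original sums: (8×1974.2044 − 46.09×325.26) / (8×291.8891 − 46.09²) = 802.4018 / 210.8247 = 3.8060, matching the given fit.)

Step 3: Change in slope
Δβ₁ = 2.6849 − 3.8060 = -1.1211
Relative change = -1.1211 / 3.8060 × 100% = -29.5%
→ the slope decreases when the point is added.

Because the point sits below the extension of the original line at a high-leverage x, it tilts the fit down.
In practice: check such a point for data-entry or measurement error; investigate whether it comes from the same population as the rest of the sample.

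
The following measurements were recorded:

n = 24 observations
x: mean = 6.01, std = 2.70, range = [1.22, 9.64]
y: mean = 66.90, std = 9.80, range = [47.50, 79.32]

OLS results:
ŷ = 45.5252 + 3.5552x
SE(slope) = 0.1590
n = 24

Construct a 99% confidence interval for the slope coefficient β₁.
The 99% CI for β₁ is (3.1070, 4.0034)

Confidence interval for the slope:

The 99% CI for β₁ is: β̂₁ ± t*(α/2, n-2) × SE(β̂₁)

Step 1: Find critical t-value
- Confidence level = 0.99
- Degrees of freedom = n - 2 = 24 - 2 = 22
- t*(α/2, 22) = 2.8188

Step 2: Calculate margin of error
Margin = 2.8188 × 0.1590 = 0.4482

Step 3: Construct interval
CI = 3.5552 ± 0.4482
CI = (3.1070, 4.0034)

Interpretation: each one-unit increase in x is associated with a change in mean y of between 3.1070 and 4.0034, with 99% confidence.
The interval does not include 0, suggesting a significant linear relationship.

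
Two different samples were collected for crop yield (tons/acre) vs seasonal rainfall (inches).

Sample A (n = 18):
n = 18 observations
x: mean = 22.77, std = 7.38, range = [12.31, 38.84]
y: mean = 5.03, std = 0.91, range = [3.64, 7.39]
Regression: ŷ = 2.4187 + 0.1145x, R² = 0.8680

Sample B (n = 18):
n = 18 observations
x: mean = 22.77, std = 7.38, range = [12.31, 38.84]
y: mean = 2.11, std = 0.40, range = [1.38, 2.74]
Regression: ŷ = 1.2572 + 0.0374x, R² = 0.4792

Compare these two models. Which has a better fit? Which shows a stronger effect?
Model A has the better fit (R² = 0.8680 vs 0.4792). Model A shows the stronger effect (|β₁| = 0.1145 vs 0.0374).

Model Comparison:

Fit — compare R²:
- Model A: R² = 0.8680 → 86.80% of variance in crop yield explained
- Model B: R² = 0.4792 → 47.92% of variance in crop yield explained
- 0.8680 > 0.4792 → Model A has the better fit

Effect size (slope magnitude):
- Model A: β₁ = 0.1145 → predicted crop yield rises 0.1145 tons/acre per additional inch of rainfall
- Model B: β₁ = 0.0374 → predicted crop yield rises 0.0374 tons/acre per additional inch of rainfall
- |0.1145| > |0.0374| → Model A shows the stronger marginal effect

Note: R² measures how tightly points cluster around the line; β₁ measures how steep the line is — they answer different questions.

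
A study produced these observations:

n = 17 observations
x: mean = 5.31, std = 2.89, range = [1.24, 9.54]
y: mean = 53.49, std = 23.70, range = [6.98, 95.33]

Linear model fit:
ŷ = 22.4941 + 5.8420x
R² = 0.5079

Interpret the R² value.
The model explains 50.79% of the variance in y (R² = 0.5079), leaving 49.21% unexplained; the fit is moderate.

R² (coefficient of determination) measures the proportion of variance in y explained by the regression model.

Here R² = 0.5079:
- Explained: 50.79% of the variation in y
- Unexplained (residual): 100% − 50.79% = 49.21%
- Rule of thumb (below 0.3 weak; 0.3 to below 0.7 moderate; 0.7 and above strong) → moderate

Calculation: R² = 1 − (SS_res / SS_tot), where SS_res is the sum of squared residuals and SS_tot the total sum of squares.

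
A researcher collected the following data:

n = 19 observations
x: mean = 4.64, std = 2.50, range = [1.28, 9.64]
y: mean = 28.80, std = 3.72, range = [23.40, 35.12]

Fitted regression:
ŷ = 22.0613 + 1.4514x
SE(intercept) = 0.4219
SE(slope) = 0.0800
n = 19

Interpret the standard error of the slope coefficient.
SE(β̂₁) = 0.0800 is the estimated standard deviation of the slope estimate across repeated samples; relative to β̂₁ = 1.4514 that is 5.5%, a precise estimate.

SE(β̂₁) = 0.0800 says: if we drew many samples of n = 19 from the same population and refit each time, the fitted slopes would scatter with a standard deviation of roughly 0.0800 around the true β₁.

Relative precision:
- SE / |β̂₁| = 0.0800 / 1.4514 = 5.5%
- Rule of thumb (under 20%: precise; 20% to under 50%: moderately precise; 50% or more: imprecise) → precise

Link to interval estimation: a confidence interval for β₁ is β̂₁ ± t* × 0.0800, so SE sets the half-width per unit of t*.

What drives SE(β̂₁): wider spread of x values → smaller SE.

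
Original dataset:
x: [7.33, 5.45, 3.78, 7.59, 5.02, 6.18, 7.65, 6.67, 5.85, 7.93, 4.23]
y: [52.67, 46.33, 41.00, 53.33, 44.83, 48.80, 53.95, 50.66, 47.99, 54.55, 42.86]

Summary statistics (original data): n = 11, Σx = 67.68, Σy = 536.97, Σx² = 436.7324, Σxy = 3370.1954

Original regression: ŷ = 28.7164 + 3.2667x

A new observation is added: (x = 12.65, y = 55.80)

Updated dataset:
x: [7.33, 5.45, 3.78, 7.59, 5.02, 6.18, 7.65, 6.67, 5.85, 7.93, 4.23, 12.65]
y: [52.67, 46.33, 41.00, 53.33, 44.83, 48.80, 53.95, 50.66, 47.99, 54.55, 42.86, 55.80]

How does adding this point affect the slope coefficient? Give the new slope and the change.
The slope changes from 3.2667 to 1.8295 (change of -1.4372, or -44.0%).

The new point has HIGH LEVERAGE: x = 12.65 is far from the original mean x̄ = 67.68/11 ≈ 6.15 (original range [3.78, 7.93]).

Step 1: Update the sums with the new point (n goes from 11 to 12)
Σx  = 67.68 + 12.65 = 80.33
Σy  = 536.97 + 55.80 = 592.77
Σx² = 436.7324 + 12.65² = 436.7324 + 160.0225 = 596.7549
Σxy = 3370.1954 + 12.65×55.80 = 3370.1954 + 705.8700 = 4076.0654

Step 2: Recompute the slope with b₁ = (nΣxy − ΣxΣy) / (nΣx² − (Σx)²)
Numerator   = 12×4076.0654 − 80.33×592.77 = 48912.7848 − 47617.2141 = 1295.5707
Denominator = 12×596.7549 − 80.33² = 7161.0588 − 6452.9089 = 708.1499
b₁(new) = 1295.5707 / 708.1499 = 1.8295

(Same formula on the original sums: (11×3370.1954 − 67.68×536.97) / (11×436.7324 − 67.68²) = 730.0198 / 223.4740 = 3.2667, matching the given fit.)

Step 3: Change in slope
Δβ₁ = 1.8295 − 3.2667 = -1.4372
Relative change = -1.4372 / 3.2667 × 100% = -44.0%
→ the slope decreases when the point is added.

A high-leverage point only changes the slope if it is off the original line; here y = 55.80 is below the original trend, so the slope decreases.
In practice: investigate whether it comes from the same population as the rest of the sample.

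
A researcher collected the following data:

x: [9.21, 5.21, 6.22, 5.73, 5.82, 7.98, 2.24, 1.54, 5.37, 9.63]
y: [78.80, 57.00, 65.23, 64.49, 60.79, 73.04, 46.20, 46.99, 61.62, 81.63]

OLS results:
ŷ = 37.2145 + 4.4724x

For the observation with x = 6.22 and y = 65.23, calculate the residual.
Residual = 0.1972

The residual is the difference between the actual value and the predicted value:

Residual = y - ŷ

Step 1: Calculate predicted value
ŷ = 37.2145 + 4.4724 × 6.22
ŷ = 65.0328

Step 2: Calculate residual
Residual = 65.23 - 65.0328
Residual = 0.1972

Sign check: y > ŷ, so the point is above the line and the fit underestimates here.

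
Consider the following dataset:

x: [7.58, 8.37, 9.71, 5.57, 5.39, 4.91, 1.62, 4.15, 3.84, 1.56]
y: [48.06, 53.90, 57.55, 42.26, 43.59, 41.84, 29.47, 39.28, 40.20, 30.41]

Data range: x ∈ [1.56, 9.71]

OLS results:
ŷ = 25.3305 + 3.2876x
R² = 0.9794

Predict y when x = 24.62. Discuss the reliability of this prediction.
ŷ = 106.2712 (extrapolation — x = 24.62 lies outside [1.56, 9.71], so reliability is low).

Prediction calculation:
ŷ = 25.3305 + 3.2876 × 24.62
ŷ = 106.2712

Reliability:
- Data range: x ∈ [1.56, 9.71]
- Prediction point: x = 24.62 is 14.91 units above the observed range → this is EXTRAPOLATION, not interpolation

Why that matters here:
- The standard error of prediction grows with (x − x̄)², and x = 24.62 is far from x̄ = 5.27
- The linear relationship may not hold outside the observed range

A defensible statement: 'if the linear trend continued to x = 24.62, y would be about 106.2712' — the premise is untested.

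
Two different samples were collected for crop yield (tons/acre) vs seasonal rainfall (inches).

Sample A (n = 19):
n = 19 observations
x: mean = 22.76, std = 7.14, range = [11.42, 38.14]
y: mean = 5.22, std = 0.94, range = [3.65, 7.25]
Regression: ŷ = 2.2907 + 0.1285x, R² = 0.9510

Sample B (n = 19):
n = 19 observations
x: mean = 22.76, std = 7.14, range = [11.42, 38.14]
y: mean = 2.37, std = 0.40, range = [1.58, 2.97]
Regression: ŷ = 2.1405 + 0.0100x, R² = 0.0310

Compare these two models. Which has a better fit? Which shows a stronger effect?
Model A has the better fit (R² = 0.9510 vs 0.0310). Model A shows the stronger effect (|β₁| = 0.1285 vs 0.0100).

Model Comparison:

Which explains more variance? (R²)
- Model A: R² = 0.9510 → 95.10% of variance in crop yield explained
- Model B: R² = 0.0310 → 3.10% of variance in crop yield explained
- 0.9510 > 0.0310 → Model A has the better fit

Which has the larger per-inch effect? (|β₁|)
- Model A: β₁ = 0.1285 → predicted crop yield rises 0.1285 tons/acre per additional inch of rainfall
- Model B: β₁ = 0.0100 → predicted crop yield rises 0.0100 tons/acre per additional inch of rainfall
- |0.1285| > |0.0100| → Model A shows the stronger marginal effect

Notes:
- A better fit (higher R²) doesn't necessarily mean a more important relationship.
- The two samples could reflect different populations, time periods, or measurement quality.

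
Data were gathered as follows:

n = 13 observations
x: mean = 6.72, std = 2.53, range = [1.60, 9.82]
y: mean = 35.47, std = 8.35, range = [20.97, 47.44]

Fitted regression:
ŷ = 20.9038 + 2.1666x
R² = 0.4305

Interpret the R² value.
R² = 0.4305 means 43.05% of the variation in y is explained by the linear relationship with x. This indicates a moderate fit.

R² = 1 − SS_res/SS_tot compares the residual scatter to the total scatter of y about its mean.

Here R² = 0.4305:
- Explained: 43.05% of the variation in y
- Unexplained (residual): 100% − 43.05% = 56.95%
- Rule of thumb (below 0.3 weak; 0.3 to below 0.7 moderate; 0.7 and above strong) → moderate

Equivalently, for simple linear regression R² = r², so |r| = √0.4305 ≈ 0.6561.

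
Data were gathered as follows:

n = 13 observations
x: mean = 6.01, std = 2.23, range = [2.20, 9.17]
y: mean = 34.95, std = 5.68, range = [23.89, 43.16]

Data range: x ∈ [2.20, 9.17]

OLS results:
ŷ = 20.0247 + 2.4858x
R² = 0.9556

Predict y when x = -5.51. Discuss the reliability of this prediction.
ŷ = 6.3279 (extrapolation — x = -5.51 lies outside [2.20, 9.17], so reliability is low).

Prediction calculation:
ŷ = 20.0247 + 2.4858 × (-5.51)
ŷ = 6.3279

Reliability:
- Data range: x ∈ [2.20, 9.17]
- Prediction point: x = -5.51 is 7.71 units below the observed range → this is EXTRAPOLATION, not interpolation

Why that matters here:
- The linear relationship may not hold outside the observed range
- Real relationships often flatten, saturate, or turn nonlinear at extremes

A defensible statement: 'if the linear trend continued to x = -5.51, y would be about 6.3279' — the premise is untested.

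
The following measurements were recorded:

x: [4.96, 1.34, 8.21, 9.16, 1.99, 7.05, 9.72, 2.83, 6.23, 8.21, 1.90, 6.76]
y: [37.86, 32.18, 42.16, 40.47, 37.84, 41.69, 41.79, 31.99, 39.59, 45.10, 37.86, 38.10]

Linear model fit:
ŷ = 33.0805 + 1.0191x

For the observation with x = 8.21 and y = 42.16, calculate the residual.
Residual = 0.7127

The residual is the difference between the actual value and the predicted value:

Residual = y - ŷ

Step 1: Calculate predicted value
ŷ = 33.0805 + 1.0191 × 8.21
ŷ = 41.4473

Step 2: Calculate residual
Residual = 42.16 - 41.4473
Residual = 0.7127

The residual is positive, so the observed y = 42.16 sits above the regression line (the line underestimates it by 0.7127).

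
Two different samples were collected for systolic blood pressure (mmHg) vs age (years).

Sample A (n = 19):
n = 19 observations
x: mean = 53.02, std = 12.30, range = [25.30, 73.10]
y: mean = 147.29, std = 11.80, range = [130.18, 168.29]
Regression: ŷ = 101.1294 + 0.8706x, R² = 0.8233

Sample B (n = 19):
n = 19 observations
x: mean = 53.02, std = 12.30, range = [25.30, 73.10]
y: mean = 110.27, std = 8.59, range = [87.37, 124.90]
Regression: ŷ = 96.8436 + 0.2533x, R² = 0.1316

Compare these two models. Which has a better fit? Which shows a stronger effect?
Model A has the better fit (R² = 0.8233 vs 0.1316). Model A shows the stronger effect (|β₁| = 0.8706 vs 0.2533).

Model Comparison:

Goodness of fit (R²):
- Model A: R² = 0.8233 → 82.33% of variance in blood pressure explained
- Model B: R² = 0.1316 → 13.16% of variance in blood pressure explained
- 0.8233 > 0.1316 → Model A has the better fit

Which has the larger per-year effect? (|β₁|)
- Model A: β₁ = 0.8706 → predicted blood pressure rises 0.8706 mmHg per additional year of age
- Model B: β₁ = 0.2533 → predicted blood pressure rises 0.2533 mmHg per additional year of age
- |0.8706| > |0.2533| → Model A shows the stronger marginal effect

Notes:
- The two samples could reflect different populations, time periods, or measurement quality.
- R² measures how tightly points cluster around the line; β₁ measures how steep the line is — they answer different questions.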